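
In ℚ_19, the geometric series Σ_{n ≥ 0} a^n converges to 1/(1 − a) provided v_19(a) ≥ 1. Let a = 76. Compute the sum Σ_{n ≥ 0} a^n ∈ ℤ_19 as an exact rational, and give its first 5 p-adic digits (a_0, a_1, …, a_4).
Σ a^n = 1/(1 − a) = -1/75;  first 5 digits = (1, 4, 16, 7, 12)

v_19(a) = 1 ≥ 1, so the series converges in ℤ_19 to 1/(1 − a) = 1/(1 − 76) = -1/75. Expand this rational in ℤ_19: compute digits iteratively via d_i = x_i mod 19, x_{i+1} = (x_i − d_i)/19. The first 5 digits are (1, 4, 16, 7, 12).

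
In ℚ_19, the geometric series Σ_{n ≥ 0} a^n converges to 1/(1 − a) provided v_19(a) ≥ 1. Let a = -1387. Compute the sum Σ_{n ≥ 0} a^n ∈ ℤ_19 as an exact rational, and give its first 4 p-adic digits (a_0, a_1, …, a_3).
Σ a^n = 1/(1 − a) = 1/1388;  first 4 digits = (1, 3, 5, 3)

v_19(a) = 1 ≥ 1, so the series converges in ℤ_19 to 1/(1 − a) = 1/(1 − (-1387)) = 1/1388. Expand this rational in ℤ_19: compute digits iteratively via d_i = x_i mod 19, x_{i+1} = (x_i − d_i)/19. The first 4 digits are (1, 3, 5, 3).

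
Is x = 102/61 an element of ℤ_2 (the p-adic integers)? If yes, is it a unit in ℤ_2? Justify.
x ∈ ℤ_2 but not a unit; v_2(x) = 1 > 0

ℤ_2 = {x ∈ ℚ_2 : v_2(x) ≥ 0} and ℤ_2^× = {x ∈ ℤ_2 : v_2(x) = 0}. Here v_2(102/61) = v_2(num) − v_2(den) = 1; compare against these criteria.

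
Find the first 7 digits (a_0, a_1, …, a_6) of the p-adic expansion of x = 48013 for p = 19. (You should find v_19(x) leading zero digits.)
(a_0, …, a_6) = (0, 0, 0, 7, 0, 0, 0)

v_19(48013) = 3, so a_0 = ... = a_2 = 0. Factor out: x = 19^3 · u with u = 7 a unit in ℤ_19. Expand u iteratively via a_{v+i} = u_i mod 19, u_{i+1} = (u_i − a_{v+i})/19:
  u_0 = 7;  a_3 = 7;  u_1 = (u_0 − 7)/19 = 0
  u_1 = 0;  a_4 = 0;  u_2 = (u_1 − 0)/19 = 0
  u_2 = 0;  a_5 = 0;  u_3 = (u_2 − 0)/19 = 0
  u_3 = 0;  a_6 = 0;  u_4 = (u_3 − 0)/19 = 0
Digits: (0, 0, 0, 7, 0, 0, 0).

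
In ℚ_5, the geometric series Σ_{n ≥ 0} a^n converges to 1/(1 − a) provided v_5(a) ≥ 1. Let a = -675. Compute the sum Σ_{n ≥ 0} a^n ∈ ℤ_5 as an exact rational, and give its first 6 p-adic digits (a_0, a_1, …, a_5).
Σ a^n = 1/(1 − a) = 1/676;  first 6 digits = (1, 0, 3, 4, 2, 0)

v_5(a) = 2 ≥ 1, so the series converges in ℤ_5 to 1/(1 − a) = 1/(1 − (-675)) = 1/676. Expand this rational in ℤ_5: compute digits iteratively via d_i = x_i mod 5, x_{i+1} = (x_i − d_i)/5. The first 6 digits are (1, 0, 3, 4, 2, 0).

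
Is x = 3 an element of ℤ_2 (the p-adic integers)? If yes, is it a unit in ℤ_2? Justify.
x ∈ ℤ_2^× (unit); v_2(x) = 0

ℤ_2 = {x ∈ ℚ_2 : v_2(x) ≥ 0} and ℤ_2^× = {x ∈ ℤ_2 : v_2(x) = 0}. Here v_2(3) = v_2(num) − v_2(den) = 0; compare against these criteria.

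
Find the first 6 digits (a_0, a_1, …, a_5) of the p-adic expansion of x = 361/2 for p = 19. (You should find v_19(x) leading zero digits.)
(a_0, …, a_5) = (0, 0, 10, 9, 9, 9)

v_19(361/2) = 2, so a_0 = ... = a_1 = 0. Factor out: x = 19^2 · u with u = 1/2 a unit in ℤ_19. Expand u iteratively via a_{v+i} = u_i mod 19, u_{i+1} = (u_i − a_{v+i})/19:
  u_0 = 1/2;  a_2 = 10;  u_1 = (u_0 − 10)/19 = -1/2
  u_1 = -1/2;  a_3 = 9;  u_2 = (u_1 − 9)/19 = -1/2
  u_2 = -1/2;  a_4 = 9;  u_3 = (u_2 − 9)/19 = -1/2
  u_3 = -1/2;  a_5 = 9;  u_4 = (u_3 − 9)/19 = -1/2
Digits: (0, 0, 10, 9, 9, 9).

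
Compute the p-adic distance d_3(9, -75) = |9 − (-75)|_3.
d_3(9, -75) = 1/3

Step 1 — x − y = 9 − (-75) = 84. Step 2 — v_3(84) = 1 (factor: 84 = (3^1 · 28); the sign does not affect v_p). Step 3 — |x − y|_3 = 3^{-1} = 1/3.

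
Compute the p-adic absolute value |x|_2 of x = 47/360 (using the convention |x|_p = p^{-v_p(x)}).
|47/360|_2 = 8

Step 1 — compute v_2(x) by factoring powers of 2 out of the numerator and denominator: v_2(47/360) = -3. Step 2 — apply |x|_p = p^{-v_p(x)} = 2^{3} = 8.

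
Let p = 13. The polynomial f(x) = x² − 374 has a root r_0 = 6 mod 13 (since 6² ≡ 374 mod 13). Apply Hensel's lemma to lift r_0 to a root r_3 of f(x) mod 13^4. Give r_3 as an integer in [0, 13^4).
r_3 = 23835 (mod 28561)

Hensel's recurrence: r_{i+1} = r_i − f(r_i)·(f′(r_i))^{-1} mod 13^{i+2}, with f′(x) = 2x. Iterate:
  r_0 = 6 (mod 13)
  r_1 = 6 (mod 169)
  r_2 = 1865 (mod 2197)
  r_3 = 23835 (mod 28561)
Final: r_3 = 23835, and one checks f(r_3) ≡ 0 mod 13^4.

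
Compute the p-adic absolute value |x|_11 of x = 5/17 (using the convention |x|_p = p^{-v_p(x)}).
|5/17|_11 = 1

Step 1 — compute v_11(x) by factoring powers of 11 out of the numerator and denominator: v_11(5/17) = 0. Step 2 — apply |x|_p = p^{-v_p(x)} = 11^{0} = 1.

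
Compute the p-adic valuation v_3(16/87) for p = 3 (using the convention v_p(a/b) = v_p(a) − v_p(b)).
v_3(16/87) = -1

Factor powers of 3 from the numerator and denominator of the reduced fraction: 16 = 3^0 · 16 and 87 = 3^1 · 29. Apply v_p(a/b) = v_p(a) − v_p(b): v_3(16/87) = 0 − 1 = -1.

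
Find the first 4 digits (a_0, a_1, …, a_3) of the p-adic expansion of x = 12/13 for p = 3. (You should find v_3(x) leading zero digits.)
(a_0, …, a_3) = (0, 1, 0, 2)

v_3(12/13) = 1, so a_0 = ... = a_0 = 0. Factor out: x = 3^1 · u with u = 4/13 a unit in ℤ_3. Expand u iteratively via a_{v+i} = u_i mod 3, u_{i+1} = (u_i − a_{v+i})/3:
  u_0 = 4/13;  a_1 = 1;  u_1 = (u_0 − 1)/3 = -3/13
  u_1 = -3/13;  a_2 = 0;  u_2 = (u_1 − 0)/3 = -1/13
  u_2 = -1/13;  a_3 = 2;  u_3 = (u_2 − 2)/3 = -9/13
Digits: (0, 1, 0, 2).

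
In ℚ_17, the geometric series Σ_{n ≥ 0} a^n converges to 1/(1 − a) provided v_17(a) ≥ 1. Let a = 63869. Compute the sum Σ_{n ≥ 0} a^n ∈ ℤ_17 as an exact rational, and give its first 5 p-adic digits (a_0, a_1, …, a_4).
Σ a^n = 1/(1 − a) = -1/63868;  first 5 digits = (1, 0, 0, 13, 0)

v_17(a) = 3 ≥ 1, so the series converges in ℤ_17 to 1/(1 − a) = 1/(1 − 63869) = -1/63868. Expand this rational in ℤ_17: compute digits iteratively via d_i = x_i mod 17, x_{i+1} = (x_i − d_i)/17. The first 5 digits are (1, 0, 0, 13, 0).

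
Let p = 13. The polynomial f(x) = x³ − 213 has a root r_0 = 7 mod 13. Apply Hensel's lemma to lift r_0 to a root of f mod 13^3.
r_2 = 397 (mod 2197)

Hensel: r_{i+1} = r_i − f(r_i)/f′(r_i) mod 13^{i+2}, where f′(x) = 3x². Iterate:
  r_0 = 7 (mod 13)
  r_1 = 59 (mod 169)
  r_2 = 397 (mod 2197)
Final: r = 397 with f(r) ≡ 0 mod 13^3.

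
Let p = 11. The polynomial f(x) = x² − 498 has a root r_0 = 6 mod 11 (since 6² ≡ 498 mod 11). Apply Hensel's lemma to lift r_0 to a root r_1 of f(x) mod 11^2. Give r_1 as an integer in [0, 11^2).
r_1 = 105 (mod 121)

Hensel's recurrence: r_{i+1} = r_i − f(r_i)·(f′(r_i))^{-1} mod 11^{i+2}, with f′(x) = 2x. Iterate:
  r_0 = 6 (mod 11)
  r_1 = 105 (mod 121)
Final: r_1 = 105, and one checks f(r_1) ≡ 0 mod 11^2.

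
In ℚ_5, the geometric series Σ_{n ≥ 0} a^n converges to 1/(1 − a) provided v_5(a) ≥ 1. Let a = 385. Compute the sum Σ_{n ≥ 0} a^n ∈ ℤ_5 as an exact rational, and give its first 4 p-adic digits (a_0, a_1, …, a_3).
Σ a^n = 1/(1 − a) = -1/384;  first 4 digits = (1, 2, 4, 1)

v_5(a) = 1 ≥ 1, so the series converges in ℤ_5 to 1/(1 − a) = 1/(1 − 385) = -1/384. Expand this rational in ℤ_5: compute digits iteratively via d_i = x_i mod 5, x_{i+1} = (x_i − d_i)/5. The first 4 digits are (1, 2, 4, 1).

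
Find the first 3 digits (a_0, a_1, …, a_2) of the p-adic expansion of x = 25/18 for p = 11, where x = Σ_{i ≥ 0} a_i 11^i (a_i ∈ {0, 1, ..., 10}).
(a_0, …, a_2) = (2, 3, 4)

v_11(25/18) = 0 (numerator and denominator both coprime to 11), so x ∈ ℤ_11^×. Compute digits iteratively via a_i = x_i mod 11, x_{i+1} = (x_i − a_i)/11, with x_0 = x:
  x_0 = 25/18;  a_0 = 2;  x_1 = (x_0 − 2)/11 = -1/18
  x_1 = -1/18;  a_1 = 3;  x_2 = (x_1 − 3)/11 = -5/18
  x_2 = -5/18;  a_2 = 4;  x_3 = (x_2 − 4)/11 = -7/18
Digits: (2, 3, 4).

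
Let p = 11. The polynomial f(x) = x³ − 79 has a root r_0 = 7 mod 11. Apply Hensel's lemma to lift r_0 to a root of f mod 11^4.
r_3 = 2724 (mod 14641)

Hensel: r_{i+1} = r_i − f(r_i)/f′(r_i) mod 11^{i+2}, where f′(x) = 3x². Iterate:
  r_0 = 7 (mod 11)
  r_1 = 62 (mod 121)
  r_2 = 62 (mod 1331)
  r_3 = 2724 (mod 14641)
Final: r = 2724 with f(r) ≡ 0 mod 11^4.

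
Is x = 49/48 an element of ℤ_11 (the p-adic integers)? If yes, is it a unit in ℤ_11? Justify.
x ∈ ℤ_11^× (unit); v_11(x) = 0

ℤ_11 = {x ∈ ℚ_11 : v_11(x) ≥ 0} and ℤ_11^× = {x ∈ ℤ_11 : v_11(x) = 0}. Here v_11(49/48) = v_11(num) − v_11(den) = 0; compare against these criteria.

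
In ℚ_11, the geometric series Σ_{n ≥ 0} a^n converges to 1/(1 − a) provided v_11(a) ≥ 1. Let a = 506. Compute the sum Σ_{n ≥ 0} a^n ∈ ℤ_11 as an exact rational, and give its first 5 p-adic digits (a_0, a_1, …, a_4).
Σ a^n = 1/(1 − a) = -1/505;  first 5 digits = (1, 2, 8, 2, 5)

v_11(a) = 1 ≥ 1, so the series converges in ℤ_11 to 1/(1 − a) = 1/(1 − 506) = -1/505. Expand this rational in ℤ_11: compute digits iteratively via d_i = x_i mod 11, x_{i+1} = (x_i − d_i)/11. The first 5 digits are (1, 2, 8, 2, 5).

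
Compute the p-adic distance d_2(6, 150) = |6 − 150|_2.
d_2(6, 150) = 1/16

Step 1 — x − y = 6 − 150 = -144. Step 2 — v_2(-144) = 4 (factor: -144 = −(2^4 · 9); the sign does not affect v_p). Step 3 — |x − y|_2 = 2^{-4} = 1/16.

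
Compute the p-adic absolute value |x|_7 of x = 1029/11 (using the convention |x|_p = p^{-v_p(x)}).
|1029/11|_7 = 1/343

Step 1 — compute v_7(x) by factoring powers of 7 out of the numerator and denominator: v_7(1029/11) = 3. Step 2 — apply |x|_p = p^{-v_p(x)} = 7^{-3} = 1/343.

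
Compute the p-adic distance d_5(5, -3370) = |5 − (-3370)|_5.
d_5(5, -3370) = 1/125

Step 1 — x − y = 5 − (-3370) = 3375. Step 2 — v_5(3375) = 3 (factor: 3375 = (5^3 · 27); the sign does not affect v_p). Step 3 — |x − y|_5 = 5^{-3} = 1/125.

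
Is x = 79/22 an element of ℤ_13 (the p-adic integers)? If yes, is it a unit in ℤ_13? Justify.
x ∈ ℤ_13^× (unit); v_13(x) = 0

ℤ_13 = {x ∈ ℚ_13 : v_13(x) ≥ 0} and ℤ_13^× = {x ∈ ℤ_13 : v_13(x) = 0}. Here v_13(79/22) = v_13(num) − v_13(den) = 0; compare against these criteria.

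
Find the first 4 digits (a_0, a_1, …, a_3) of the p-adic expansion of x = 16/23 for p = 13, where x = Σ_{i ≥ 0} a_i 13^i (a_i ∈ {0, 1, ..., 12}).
(a_0, …, a_3) = (12, 11, 7, 9)

v_13(16/23) = 0 (numerator and denominator both coprime to 13), so x ∈ ℤ_13^×. Compute digits iteratively via a_i = x_i mod 13, x_{i+1} = (x_i − a_i)/13, with x_0 = x:
  x_0 = 16/23;  a_0 = 12;  x_1 = (x_0 − 12)/13 = -20/23
  x_1 = -20/23;  a_1 = 11;  x_2 = (x_1 − 11)/13 = -21/23
  x_2 = -21/23;  a_2 = 7;  x_3 = (x_2 − 7)/13 = -14/23
  x_3 = -14/23;  a_3 = 9;  x_4 = (x_3 − 9)/13 = -17/23
Digits: (12, 11, 7, 9).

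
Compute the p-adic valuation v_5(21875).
v_5(21875) = 5

v_5(n) is the largest exponent k such that 5^k divides n. Factor out: 21875 = 5^5 · 7. (Sign doesn't affect v_p.) So v_5(21875) = 5.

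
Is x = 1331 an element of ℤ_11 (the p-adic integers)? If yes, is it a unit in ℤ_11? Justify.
x ∈ ℤ_11 but not a unit; v_11(x) = 3 > 0

ℤ_11 = {x ∈ ℚ_11 : v_11(x) ≥ 0} and ℤ_11^× = {x ∈ ℤ_11 : v_11(x) = 0}. Here v_11(1331) = v_11(num) − v_11(den) = 3; compare against these criteria.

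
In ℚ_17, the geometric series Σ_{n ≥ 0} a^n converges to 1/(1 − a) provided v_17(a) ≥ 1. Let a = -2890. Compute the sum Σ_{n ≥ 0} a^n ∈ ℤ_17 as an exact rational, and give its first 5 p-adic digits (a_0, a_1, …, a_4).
Σ a^n = 1/(1 − a) = 1/2891;  first 5 digits = (1, 0, 7, 16, 14)

v_17(a) = 2 ≥ 1, so the series converges in ℤ_17 to 1/(1 − a) = 1/(1 − (-2890)) = 1/2891. Expand this rational in ℤ_17: compute digits iteratively via d_i = x_i mod 17, x_{i+1} = (x_i − d_i)/17. The first 5 digits are (1, 0, 7, 16, 14).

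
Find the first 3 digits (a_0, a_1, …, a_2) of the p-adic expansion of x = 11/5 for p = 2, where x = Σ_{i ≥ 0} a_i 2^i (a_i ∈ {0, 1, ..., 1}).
(a_0, …, a_2) = (1, 1, 1)

v_2(11/5) = 0 (numerator and denominator both coprime to 2), so x ∈ ℤ_2^×. Compute digits iteratively via a_i = x_i mod 2, x_{i+1} = (x_i − a_i)/2, with x_0 = x:
  x_0 = 11/5;  a_0 = 1;  x_1 = (x_0 − 1)/2 = 3/5
  x_1 = 3/5;  a_1 = 1;  x_2 = (x_1 − 1)/2 = -1/5
  x_2 = -1/5;  a_2 = 1;  x_3 = (x_2 − 1)/2 = -3/5
Digits: (1, 1, 1).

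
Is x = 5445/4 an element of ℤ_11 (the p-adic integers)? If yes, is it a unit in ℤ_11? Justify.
x ∈ ℤ_11 but not a unit; v_11(x) = 2 > 0

ℤ_11 = {x ∈ ℚ_11 : v_11(x) ≥ 0} and ℤ_11^× = {x ∈ ℤ_11 : v_11(x) = 0}. Here v_11(5445/4) = v_11(num) − v_11(den) = 2; compare against these criteria.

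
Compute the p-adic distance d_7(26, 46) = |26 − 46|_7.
d_7(26, 46) = 1

Step 1 — x − y = 26 − 46 = -20. Step 2 — v_7(-20) = 0 (factor: -20 = −(7^0 · 20); the sign does not affect v_p). Step 3 — |x − y|_7 = 7^{0} = 1.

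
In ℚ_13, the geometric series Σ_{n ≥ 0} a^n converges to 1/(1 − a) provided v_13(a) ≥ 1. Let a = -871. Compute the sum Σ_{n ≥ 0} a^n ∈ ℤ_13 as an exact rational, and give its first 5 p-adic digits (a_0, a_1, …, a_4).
Σ a^n = 1/(1 − a) = 1/872;  first 5 digits = (1, 11, 11, 11, 7)

v_13(a) = 1 ≥ 1, so the series converges in ℤ_13 to 1/(1 − a) = 1/(1 − (-871)) = 1/872. Expand this rational in ℤ_13: compute digits iteratively via d_i = x_i mod 13, x_{i+1} = (x_i − d_i)/13. The first 5 digits are (1, 11, 11, 11, 7).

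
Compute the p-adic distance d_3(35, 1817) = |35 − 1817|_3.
d_3(35, 1817) = 1/81

Step 1 — x − y = 35 − 1817 = -1782. Step 2 — v_3(-1782) = 4 (factor: -1782 = −(3^4 · 22); the sign does not affect v_p). Step 3 — |x − y|_3 = 3^{-4} = 1/81.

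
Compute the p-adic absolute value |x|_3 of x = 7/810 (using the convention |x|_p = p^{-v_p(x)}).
|7/810|_3 = 81

Step 1 — compute v_3(x) by factoring powers of 3 out of the numerator and denominator: v_3(7/810) = -4. Step 2 — apply |x|_p = p^{-v_p(x)} = 3^{4} = 81.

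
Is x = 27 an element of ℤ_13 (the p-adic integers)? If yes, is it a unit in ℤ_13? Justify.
x ∈ ℤ_13^× (unit); v_13(x) = 0

ℤ_13 = {x ∈ ℚ_13 : v_13(x) ≥ 0} and ℤ_13^× = {x ∈ ℤ_13 : v_13(x) = 0}. Here v_13(27) = v_13(num) − v_13(den) = 0; compare against these criteria.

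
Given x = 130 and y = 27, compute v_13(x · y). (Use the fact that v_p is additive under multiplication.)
v_13(3510) = 1

v_p(x) = 1 (factor: 130 = 13^1 · 10); v_p(y) = 0 (factor: 27 = 13^0 · 27). Additivity: v_p(xy) = v_p(x) + v_p(y) = 1 + 0 = 1. (Direct check: xy = 3510 = 13^1 · (270).)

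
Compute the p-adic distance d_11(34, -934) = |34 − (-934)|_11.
d_11(34, -934) = 1/121

Step 1 — x − y = 34 − (-934) = 968. Step 2 — v_11(968) = 2 (factor: 968 = (11^2 · 8); the sign does not affect v_p). Step 3 — |x − y|_11 = 11^{-2} = 1/121.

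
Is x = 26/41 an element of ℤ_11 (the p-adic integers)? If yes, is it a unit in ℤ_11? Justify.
x ∈ ℤ_11^× (unit); v_11(x) = 0

ℤ_11 = {x ∈ ℚ_11 : v_11(x) ≥ 0} and ℤ_11^× = {x ∈ ℤ_11 : v_11(x) = 0}. Here v_11(26/41) = v_11(num) − v_11(den) = 0; compare against these criteria.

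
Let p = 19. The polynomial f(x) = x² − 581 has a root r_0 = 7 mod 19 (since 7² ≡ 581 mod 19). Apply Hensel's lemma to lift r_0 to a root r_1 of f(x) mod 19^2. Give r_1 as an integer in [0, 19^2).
r_1 = 45 (mod 361)

Hensel's recurrence: r_{i+1} = r_i − f(r_i)·(f′(r_i))^{-1} mod 19^{i+2}, with f′(x) = 2x. Iterate:
  r_0 = 7 (mod 19)
  r_1 = 45 (mod 361)
Final: r_1 = 45, and one checks f(r_1) ≡ 0 mod 19^2.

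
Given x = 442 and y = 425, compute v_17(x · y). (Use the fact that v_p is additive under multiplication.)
v_17(187850) = 2

v_p(x) = 1 (factor: 442 = 17^1 · 26); v_p(y) = 1 (factor: 425 = 17^1 · 25). Additivity: v_p(xy) = v_p(x) + v_p(y) = 1 + 1 = 2. (Direct check: xy = 187850 = 17^2 · (650).)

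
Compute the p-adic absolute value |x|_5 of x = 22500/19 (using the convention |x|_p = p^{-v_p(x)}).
|22500/19|_5 = 1/625

Step 1 — compute v_5(x) by factoring powers of 5 out of the numerator and denominator: v_5(22500/19) = 4. Step 2 — apply |x|_p = p^{-v_p(x)} = 5^{-4} = 1/625.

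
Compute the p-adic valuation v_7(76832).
v_7(76832) = 4

v_7(n) is the largest exponent k such that 7^k divides n. Factor out: 76832 = 7^4 · 32. (Sign doesn't affect v_p.) So v_7(76832) = 4.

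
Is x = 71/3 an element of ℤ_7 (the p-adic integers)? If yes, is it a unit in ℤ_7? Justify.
x ∈ ℤ_7^× (unit); v_7(x) = 0

ℤ_7 = {x ∈ ℚ_7 : v_7(x) ≥ 0} and ℤ_7^× = {x ∈ ℤ_7 : v_7(x) = 0}. Here v_7(71/3) = v_7(num) − v_7(den) = 0; compare against these criteria.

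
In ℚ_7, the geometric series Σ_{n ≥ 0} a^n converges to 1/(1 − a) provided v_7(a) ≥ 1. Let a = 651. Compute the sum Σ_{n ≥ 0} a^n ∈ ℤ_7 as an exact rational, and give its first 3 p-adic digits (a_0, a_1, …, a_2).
Σ a^n = 1/(1 − a) = -1/650;  first 3 digits = (1, 2, 3)

v_7(a) = 1 ≥ 1, so the series converges in ℤ_7 to 1/(1 − a) = 1/(1 − 651) = -1/650. Expand this rational in ℤ_7: compute digits iteratively via d_i = x_i mod 7, x_{i+1} = (x_i − d_i)/7. The first 3 digits are (1, 2, 3).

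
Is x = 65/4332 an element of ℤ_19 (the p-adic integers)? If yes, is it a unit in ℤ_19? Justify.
x ∉ ℤ_19 (v_19(x) = -2 < 0)

ℤ_19 = {x ∈ ℚ_19 : v_19(x) ≥ 0} and ℤ_19^× = {x ∈ ℤ_19 : v_19(x) = 0}. Here v_19(65/4332) = v_19(num) − v_19(den) = -2; compare against these criteria.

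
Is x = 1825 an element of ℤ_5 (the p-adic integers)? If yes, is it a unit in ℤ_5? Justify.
x ∈ ℤ_5 but not a unit; v_5(x) = 2 > 0

ℤ_5 = {x ∈ ℚ_5 : v_5(x) ≥ 0} and ℤ_5^× = {x ∈ ℤ_5 : v_5(x) = 0}. Here v_5(1825) = v_5(num) − v_5(den) = 2; compare against these criteria.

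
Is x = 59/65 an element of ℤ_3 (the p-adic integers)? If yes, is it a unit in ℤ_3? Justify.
x ∈ ℤ_3^× (unit); v_3(x) = 0

ℤ_3 = {x ∈ ℚ_3 : v_3(x) ≥ 0} and ℤ_3^× = {x ∈ ℤ_3 : v_3(x) = 0}. Here v_3(59/65) = v_3(num) − v_3(den) = 0; compare against these criteria.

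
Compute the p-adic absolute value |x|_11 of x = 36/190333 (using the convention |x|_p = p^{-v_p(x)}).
|36/190333|_11 = 14641

Step 1 — compute v_11(x) by factoring powers of 11 out of the numerator and denominator: v_11(36/190333) = -4. Step 2 — apply |x|_p = p^{-v_p(x)} = 11^{4} = 14641.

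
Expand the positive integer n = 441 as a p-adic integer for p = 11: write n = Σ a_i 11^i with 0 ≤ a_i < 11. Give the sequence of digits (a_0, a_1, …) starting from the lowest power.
(a_0, a_1, …) = (1, 7, 3)

Repeated division by 11 gives the digits low-to-high: 441 = 1 + 7·11^1 + 3·11^2. Digit sequence: (1, 7, 3).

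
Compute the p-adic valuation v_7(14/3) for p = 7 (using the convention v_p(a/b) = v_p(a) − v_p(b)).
v_7(14/3) = 1

Factor powers of 7 from the numerator and denominator of the reduced fraction: 14 = 7^1 · 2 and 3 = 7^0 · 3. Apply v_p(a/b) = v_p(a) − v_p(b): v_7(14/3) = 1 − 0 = 1.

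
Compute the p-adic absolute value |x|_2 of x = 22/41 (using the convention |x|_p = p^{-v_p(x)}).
|22/41|_2 = 1/2

Step 1 — compute v_2(x) by factoring powers of 2 out of the numerator and denominator: v_2(22/41) = 1. Step 2 — apply |x|_p = p^{-v_p(x)} = 2^{-1} = 1/2.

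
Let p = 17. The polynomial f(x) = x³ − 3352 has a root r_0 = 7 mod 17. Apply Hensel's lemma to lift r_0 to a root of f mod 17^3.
r_2 = 1673 (mod 4913)

Hensel: r_{i+1} = r_i − f(r_i)/f′(r_i) mod 17^{i+2}, where f′(x) = 3x². Iterate:
  r_0 = 7 (mod 17)
  r_1 = 228 (mod 289)
  r_2 = 1673 (mod 4913)
Final: r = 1673 with f(r) ≡ 0 mod 17^3.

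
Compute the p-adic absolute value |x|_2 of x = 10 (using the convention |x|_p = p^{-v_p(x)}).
|10|_2 = 1/2

Step 1 — compute v_2(x) by factoring powers of 2 out of the numerator and denominator: v_2(10) = 1. Step 2 — apply |x|_p = p^{-v_p(x)} = 2^{-1} = 1/2.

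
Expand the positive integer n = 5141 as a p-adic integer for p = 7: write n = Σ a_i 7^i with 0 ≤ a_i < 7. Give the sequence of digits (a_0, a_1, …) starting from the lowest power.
(a_0, a_1, …) = (3, 6, 6, 0, 2)

Repeated division by 7 gives the digits low-to-high: 5141 = 3 + 6·7^1 + 6·7^2 + 2·7^4. Digit sequence: (3, 6, 6, 0, 2).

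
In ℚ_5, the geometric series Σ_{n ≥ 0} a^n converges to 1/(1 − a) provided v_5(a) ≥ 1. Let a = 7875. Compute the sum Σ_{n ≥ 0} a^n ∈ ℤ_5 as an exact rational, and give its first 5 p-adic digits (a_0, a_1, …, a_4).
Σ a^n = 1/(1 − a) = -1/7874;  first 5 digits = (1, 0, 0, 3, 2)

v_5(a) = 3 ≥ 1, so the series converges in ℤ_5 to 1/(1 − a) = 1/(1 − 7875) = -1/7874. Expand this rational in ℤ_5: compute digits iteratively via d_i = x_i mod 5, x_{i+1} = (x_i − d_i)/5. The first 5 digits are (1, 0, 0, 3, 2).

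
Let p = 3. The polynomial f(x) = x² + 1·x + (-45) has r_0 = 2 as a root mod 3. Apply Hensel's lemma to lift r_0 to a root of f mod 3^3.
r_2 = 8 (mod 27)

Hensel: r_{i+1} = r_i − f(r_i)·(f′(r_i))^{-1} mod 3^{i+2}, f′(x) = 2x + 1. Iterate:
  r_0 = 2 (mod 3)
  r_1 = 8 (mod 9)
  r_2 = 8 (mod 27)
Final: r = 8 satisfies f(r) ≡ 0 mod 3^3.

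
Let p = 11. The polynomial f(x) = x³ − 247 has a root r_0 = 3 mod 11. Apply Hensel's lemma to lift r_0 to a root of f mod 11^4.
r_3 = 14204 (mod 14641)

Hensel: r_{i+1} = r_i − f(r_i)/f′(r_i) mod 11^{i+2}, where f′(x) = 3x². Iterate:
  r_0 = 3 (mod 11)
  r_1 = 47 (mod 121)
  r_2 = 894 (mod 1331)
  r_3 = 14204 (mod 14641)
Final: r = 14204 with f(r) ≡ 0 mod 11^4.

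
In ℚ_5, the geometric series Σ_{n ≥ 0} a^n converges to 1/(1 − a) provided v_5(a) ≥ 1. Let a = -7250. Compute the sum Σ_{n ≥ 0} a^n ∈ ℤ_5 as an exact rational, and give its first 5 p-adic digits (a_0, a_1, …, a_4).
Σ a^n = 1/(1 − a) = 1/7251;  first 5 digits = (1, 0, 0, 2, 3)

v_5(a) = 3 ≥ 1, so the series converges in ℤ_5 to 1/(1 − a) = 1/(1 − (-7250)) = 1/7251. Expand this rational in ℤ_5: compute digits iteratively via d_i = x_i mod 5, x_{i+1} = (x_i − d_i)/5. The first 5 digits are (1, 0, 0, 2, 3).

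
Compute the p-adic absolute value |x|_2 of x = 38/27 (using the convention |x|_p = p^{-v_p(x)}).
|38/27|_2 = 1/2

Step 1 — compute v_2(x) by factoring powers of 2 out of the numerator and denominator: v_2(38/27) = 1. Step 2 — apply |x|_p = p^{-v_p(x)} = 2^{-1} = 1/2.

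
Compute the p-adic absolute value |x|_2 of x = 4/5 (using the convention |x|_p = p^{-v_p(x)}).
|4/5|_2 = 1/4

Step 1 — compute v_2(x) by factoring powers of 2 out of the numerator and denominator: v_2(4/5) = 2. Step 2 — apply |x|_p = p^{-v_p(x)} = 2^{-2} = 1/4.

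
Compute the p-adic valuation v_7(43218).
v_7(43218) = 4

v_7(n) is the largest exponent k such that 7^k divides n. Factor out: 43218 = 7^4 · 18. (Sign doesn't affect v_p.) So v_7(43218) = 4.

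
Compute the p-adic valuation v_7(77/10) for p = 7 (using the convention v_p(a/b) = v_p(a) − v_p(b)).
v_7(77/10) = 1

Factor powers of 7 from the numerator and denominator of the reduced fraction: 77 = 7^1 · 11 and 10 = 7^0 · 10. Apply v_p(a/b) = v_p(a) − v_p(b): v_7(77/10) = 1 − 0 = 1.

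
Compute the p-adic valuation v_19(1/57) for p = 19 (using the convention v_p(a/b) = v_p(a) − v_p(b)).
v_19(1/57) = -1

Factor powers of 19 from the numerator and denominator of the reduced fraction: 1 = 19^0 · 1 and 57 = 19^1 · 3. Apply v_p(a/b) = v_p(a) − v_p(b): v_19(1/57) = 0 − 1 = -1.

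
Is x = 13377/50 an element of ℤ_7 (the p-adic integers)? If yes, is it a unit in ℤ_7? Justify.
x ∈ ℤ_7 but not a unit; v_7(x) = 3 > 0

ℤ_7 = {x ∈ ℚ_7 : v_7(x) ≥ 0} and ℤ_7^× = {x ∈ ℤ_7 : v_7(x) = 0}. Here v_7(13377/50) = v_7(num) − v_7(den) = 3; compare against these criteria.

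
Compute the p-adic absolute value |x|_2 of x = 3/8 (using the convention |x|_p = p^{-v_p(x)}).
|3/8|_2 = 8

Step 1 — compute v_2(x) by factoring powers of 2 out of the numerator and denominator: v_2(3/8) = -3. Step 2 — apply |x|_p = p^{-v_p(x)} = 2^{3} = 8.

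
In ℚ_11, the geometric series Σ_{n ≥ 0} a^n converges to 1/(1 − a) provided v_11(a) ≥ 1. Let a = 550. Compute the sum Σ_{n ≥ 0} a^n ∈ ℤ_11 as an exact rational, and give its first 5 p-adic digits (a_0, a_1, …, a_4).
Σ a^n = 1/(1 − a) = -1/549;  first 5 digits = (1, 6, 7, 3, 8)

v_11(a) = 1 ≥ 1, so the series converges in ℤ_11 to 1/(1 − a) = 1/(1 − 550) = -1/549. Expand this rational in ℤ_11: compute digits iteratively via d_i = x_i mod 11, x_{i+1} = (x_i − d_i)/11. The first 5 digits are (1, 6, 7, 3, 8).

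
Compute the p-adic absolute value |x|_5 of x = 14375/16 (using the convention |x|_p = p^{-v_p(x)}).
|14375/16|_5 = 1/625

Step 1 — compute v_5(x) by factoring powers of 5 out of the numerator and denominator: v_5(14375/16) = 4. Step 2 — apply |x|_p = p^{-v_p(x)} = 5^{-4} = 1/625.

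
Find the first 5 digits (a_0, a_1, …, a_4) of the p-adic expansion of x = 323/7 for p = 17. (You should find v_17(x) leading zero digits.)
(a_0, …, a_4) = (0, 10, 2, 12, 9)

v_17(323/7) = 1, so a_0 = ... = a_0 = 0. Factor out: x = 17^1 · u with u = 19/7 a unit in ℤ_17. Expand u iteratively via a_{v+i} = u_i mod 17, u_{i+1} = (u_i − a_{v+i})/17:
  u_0 = 19/7;  a_1 = 10;  u_1 = (u_0 − 10)/17 = -3/7
  u_1 = -3/7;  a_2 = 2;  u_2 = (u_1 − 2)/17 = -1/7
  u_2 = -1/7;  a_3 = 12;  u_3 = (u_2 − 12)/17 = -5/7
  u_3 = -5/7;  a_4 = 9;  u_4 = (u_3 − 9)/17 = -4/7
Digits: (0, 10, 2, 12, 9).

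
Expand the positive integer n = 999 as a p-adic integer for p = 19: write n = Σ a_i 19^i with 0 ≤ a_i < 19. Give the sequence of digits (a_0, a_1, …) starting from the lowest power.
(a_0, a_1, …) = (11, 14, 2)

Repeated division by 19 gives the digits low-to-high: 999 = 11 + 14·19^1 + 2·19^2. Digit sequence: (11, 14, 2).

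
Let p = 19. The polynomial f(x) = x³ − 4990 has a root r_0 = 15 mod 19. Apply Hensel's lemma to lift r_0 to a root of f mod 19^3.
r_2 = 3245 (mod 6859)

Hensel: r_{i+1} = r_i − f(r_i)/f′(r_i) mod 19^{i+2}, where f′(x) = 3x². Iterate:
  r_0 = 15 (mod 19)
  r_1 = 357 (mod 361)
  r_2 = 3245 (mod 6859)
Final: r = 3245 with f(r) ≡ 0 mod 19^3.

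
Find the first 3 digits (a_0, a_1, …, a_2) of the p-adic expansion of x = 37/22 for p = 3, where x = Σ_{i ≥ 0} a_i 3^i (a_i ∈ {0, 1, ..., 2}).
(a_0, …, a_2) = (1, 2, 2)

v_3(37/22) = 0 (numerator and denominator both coprime to 3), so x ∈ ℤ_3^×. Compute digits iteratively via a_i = x_i mod 3, x_{i+1} = (x_i − a_i)/3, with x_0 = x:
  x_0 = 37/22;  a_0 = 1;  x_1 = (x_0 − 1)/3 = 5/22
  x_1 = 5/22;  a_1 = 2;  x_2 = (x_1 − 2)/3 = -13/22
  x_2 = -13/22;  a_2 = 2;  x_3 = (x_2 − 2)/3 = -19/22
Digits: (1, 2, 2).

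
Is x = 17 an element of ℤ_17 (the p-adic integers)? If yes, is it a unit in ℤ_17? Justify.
x ∈ ℤ_17 but not a unit; v_17(x) = 1 > 0

ℤ_17 = {x ∈ ℚ_17 : v_17(x) ≥ 0} and ℤ_17^× = {x ∈ ℤ_17 : v_17(x) = 0}. Here v_17(17) = v_17(num) − v_17(den) = 1; compare against these criteria.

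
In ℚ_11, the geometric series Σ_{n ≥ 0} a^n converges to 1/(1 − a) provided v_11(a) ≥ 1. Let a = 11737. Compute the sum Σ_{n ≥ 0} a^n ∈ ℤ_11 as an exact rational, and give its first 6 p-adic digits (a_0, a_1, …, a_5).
Σ a^n = 1/(1 − a) = -1/11736;  first 6 digits = (1, 0, 9, 8, 4, 8)

v_11(a) = 2 ≥ 1, so the series converges in ℤ_11 to 1/(1 − a) = 1/(1 − 11737) = -1/11736. Expand this rational in ℤ_11: compute digits iteratively via d_i = x_i mod 11, x_{i+1} = (x_i − d_i)/11. The first 6 digits are (1, 0, 9, 8, 4, 8).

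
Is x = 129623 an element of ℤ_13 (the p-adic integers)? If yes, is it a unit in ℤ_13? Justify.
x ∈ ℤ_13 but not a unit; v_13(x) = 3 > 0

ℤ_13 = {x ∈ ℚ_13 : v_13(x) ≥ 0} and ℤ_13^× = {x ∈ ℤ_13 : v_13(x) = 0}. Here v_13(129623) = v_13(num) − v_13(den) = 3; compare against these criteria.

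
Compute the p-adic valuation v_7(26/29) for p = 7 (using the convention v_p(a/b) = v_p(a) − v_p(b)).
v_7(26/29) = 0

Factor powers of 7 from the numerator and denominator of the reduced fraction: 26 = 7^0 · 26 and 29 = 7^0 · 29. Apply v_p(a/b) = v_p(a) − v_p(b): v_7(26/29) = 0 − 0 = 0.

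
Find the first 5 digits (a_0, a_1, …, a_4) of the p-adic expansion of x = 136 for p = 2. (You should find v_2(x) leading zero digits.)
(a_0, …, a_4) = (0, 0, 0, 1, 0)

v_2(136) = 3, so a_0 = ... = a_2 = 0. Factor out: x = 2^3 · u with u = 17 a unit in ℤ_2. Expand u iteratively via a_{v+i} = u_i mod 2, u_{i+1} = (u_i − a_{v+i})/2:
  u_0 = 17;  a_3 = 1;  u_1 = (u_0 − 1)/2 = 8
  u_1 = 8;  a_4 = 0;  u_2 = (u_1 − 0)/2 = 4
Digits: (0, 0, 0, 1, 0).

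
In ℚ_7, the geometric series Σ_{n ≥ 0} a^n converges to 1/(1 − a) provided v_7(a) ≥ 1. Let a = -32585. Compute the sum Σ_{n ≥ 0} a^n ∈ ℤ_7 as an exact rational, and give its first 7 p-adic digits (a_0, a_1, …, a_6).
Σ a^n = 1/(1 − a) = 1/32586;  first 7 digits = (1, 0, 0, 3, 0, 5, 1)

v_7(a) = 3 ≥ 1, so the series converges in ℤ_7 to 1/(1 − a) = 1/(1 − (-32585)) = 1/32586. Expand this rational in ℤ_7: compute digits iteratively via d_i = x_i mod 7, x_{i+1} = (x_i − d_i)/7. The first 7 digits are (1, 0, 0, 3, 0, 5, 1).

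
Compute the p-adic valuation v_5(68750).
v_5(68750) = 5

v_5(n) is the largest exponent k such that 5^k divides n. Factor out: 68750 = 5^5 · 22. (Sign doesn't affect v_p.) So v_5(68750) = 5.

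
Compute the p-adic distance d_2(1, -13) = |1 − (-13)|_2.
d_2(1, -13) = 1/2

Step 1 — x − y = 1 − (-13) = 14. Step 2 — v_2(14) = 1 (factor: 14 = (2^1 · 7); the sign does not affect v_p). Step 3 — |x − y|_2 = 2^{-1} = 1/2.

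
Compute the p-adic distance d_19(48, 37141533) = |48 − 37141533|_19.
d_19(48, 37141533) = 1/2476099

Step 1 — x − y = 48 − 37141533 = -37141485. Step 2 — v_19(-37141485) = 5 (factor: -37141485 = −(19^5 · 15); the sign does not affect v_p). Step 3 — |x − y|_19 = 19^{-5} = 1/2476099.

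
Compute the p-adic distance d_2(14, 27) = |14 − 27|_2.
d_2(14, 27) = 1

Step 1 — x − y = 14 − 27 = -13. Step 2 — v_2(-13) = 0 (factor: -13 = −(2^0 · 13); the sign does not affect v_p). Step 3 — |x − y|_2 = 2^{0} = 1.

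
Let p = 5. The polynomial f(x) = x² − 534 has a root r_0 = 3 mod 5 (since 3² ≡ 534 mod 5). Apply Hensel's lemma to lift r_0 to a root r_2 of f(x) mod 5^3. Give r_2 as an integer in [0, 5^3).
r_2 = 28 (mod 125)

Hensel's recurrence: r_{i+1} = r_i − f(r_i)·(f′(r_i))^{-1} mod 5^{i+2}, with f′(x) = 2x. Iterate:
  r_0 = 3 (mod 5)
  r_1 = 3 (mod 25)
  r_2 = 28 (mod 125)
Final: r_2 = 28, and one checks f(r_2) ≡ 0 mod 5^3.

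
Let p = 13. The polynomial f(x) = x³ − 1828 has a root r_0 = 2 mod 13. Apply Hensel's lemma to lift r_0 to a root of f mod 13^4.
r_3 = 7815 (mod 28561)

Hensel: r_{i+1} = r_i − f(r_i)/f′(r_i) mod 13^{i+2}, where f′(x) = 3x². Iterate:
  r_0 = 2 (mod 13)
  r_1 = 41 (mod 169)
  r_2 = 1224 (mod 2197)
  r_3 = 7815 (mod 28561)
Final: r = 7815 with f(r) ≡ 0 mod 13^4.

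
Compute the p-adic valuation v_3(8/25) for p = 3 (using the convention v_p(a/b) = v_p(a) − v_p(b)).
v_3(8/25) = 0

Factor powers of 3 from the numerator and denominator of the reduced fraction: 8 = 3^0 · 8 and 25 = 3^0 · 25. Apply v_p(a/b) = v_p(a) − v_p(b): v_3(8/25) = 0 − 0 = 0.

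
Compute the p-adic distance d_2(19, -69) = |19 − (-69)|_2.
d_2(19, -69) = 1/8

Step 1 — x − y = 19 − (-69) = 88. Step 2 — v_2(88) = 3 (factor: 88 = (2^3 · 11); the sign does not affect v_p). Step 3 — |x − y|_2 = 2^{-3} = 1/8.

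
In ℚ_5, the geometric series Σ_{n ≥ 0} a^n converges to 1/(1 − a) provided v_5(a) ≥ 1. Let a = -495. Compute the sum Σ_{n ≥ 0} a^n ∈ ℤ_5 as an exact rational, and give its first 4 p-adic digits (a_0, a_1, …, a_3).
Σ a^n = 1/(1 − a) = 1/496;  first 4 digits = (1, 1, 1, 2)

v_5(a) = 1 ≥ 1, so the series converges in ℤ_5 to 1/(1 − a) = 1/(1 − (-495)) = 1/496. Expand this rational in ℤ_5: compute digits iteratively via d_i = x_i mod 5, x_{i+1} = (x_i − d_i)/5. The first 4 digits are (1, 1, 1, 2).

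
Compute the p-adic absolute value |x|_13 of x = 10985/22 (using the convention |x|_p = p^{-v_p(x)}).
|10985/22|_13 = 1/2197

Step 1 — compute v_13(x) by factoring powers of 13 out of the numerator and denominator: v_13(10985/22) = 3. Step 2 — apply |x|_p = p^{-v_p(x)} = 13^{-3} = 1/2197.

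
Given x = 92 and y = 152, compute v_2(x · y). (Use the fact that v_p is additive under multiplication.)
v_2(13984) = 5

v_p(x) = 2 (factor: 92 = 2^2 · 23); v_p(y) = 3 (factor: 152 = 2^3 · 19). Additivity: v_p(xy) = v_p(x) + v_p(y) = 2 + 3 = 5. (Direct check: xy = 13984 = 2^5 · (437).)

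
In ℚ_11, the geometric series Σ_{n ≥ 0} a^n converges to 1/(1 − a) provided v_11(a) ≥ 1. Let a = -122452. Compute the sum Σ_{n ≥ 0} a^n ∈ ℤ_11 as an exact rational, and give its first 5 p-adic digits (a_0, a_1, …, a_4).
Σ a^n = 1/(1 − a) = 1/122453;  first 5 digits = (1, 0, 0, 7, 2)

v_11(a) = 3 ≥ 1, so the series converges in ℤ_11 to 1/(1 − a) = 1/(1 − (-122452)) = 1/122453. Expand this rational in ℤ_11: compute digits iteratively via d_i = x_i mod 11, x_{i+1} = (x_i − d_i)/11. The first 5 digits are (1, 0, 0, 7, 2).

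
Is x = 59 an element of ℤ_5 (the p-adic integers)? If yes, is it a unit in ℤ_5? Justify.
x ∈ ℤ_5^× (unit); v_5(x) = 0

ℤ_5 = {x ∈ ℚ_5 : v_5(x) ≥ 0} and ℤ_5^× = {x ∈ ℤ_5 : v_5(x) = 0}. Here v_5(59) = v_5(num) − v_5(den) = 0; compare against these criteria.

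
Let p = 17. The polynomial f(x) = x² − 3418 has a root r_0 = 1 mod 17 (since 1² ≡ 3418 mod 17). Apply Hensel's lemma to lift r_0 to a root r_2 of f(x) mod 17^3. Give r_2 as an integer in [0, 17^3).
r_2 = 4455 (mod 4913)

Hensel's recurrence: r_{i+1} = r_i − f(r_i)·(f′(r_i))^{-1} mod 17^{i+2}, with f′(x) = 2x. Iterate:
  r_0 = 1 (mod 17)
  r_1 = 120 (mod 289)
  r_2 = 4455 (mod 4913)
Final: r_2 = 4455, and one checks f(r_2) ≡ 0 mod 17^3.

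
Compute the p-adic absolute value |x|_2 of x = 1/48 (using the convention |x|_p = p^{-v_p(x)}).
|1/48|_2 = 16

Step 1 — compute v_2(x) by factoring powers of 2 out of the numerator and denominator: v_2(1/48) = -4. Step 2 — apply |x|_p = p^{-v_p(x)} = 2^{4} = 16.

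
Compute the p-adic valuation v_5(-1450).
v_5(-1450) = 2

v_5(n) is the largest exponent k such that 5^k divides n. Factor out: -1450 = -5^2 · 58. (Sign doesn't affect v_p.) So v_5(-1450) = 2.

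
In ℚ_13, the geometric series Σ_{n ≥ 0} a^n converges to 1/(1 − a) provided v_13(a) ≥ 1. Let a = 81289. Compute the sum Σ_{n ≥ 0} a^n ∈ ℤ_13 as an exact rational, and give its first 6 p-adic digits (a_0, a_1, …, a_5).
Σ a^n = 1/(1 − a) = -1/81288;  first 6 digits = (1, 0, 0, 11, 2, 0)

v_13(a) = 3 ≥ 1, so the series converges in ℤ_13 to 1/(1 − a) = 1/(1 − 81289) = -1/81288. Expand this rational in ℤ_13: compute digits iteratively via d_i = x_i mod 13, x_{i+1} = (x_i − d_i)/13. The first 6 digits are (1, 0, 0, 11, 2, 0).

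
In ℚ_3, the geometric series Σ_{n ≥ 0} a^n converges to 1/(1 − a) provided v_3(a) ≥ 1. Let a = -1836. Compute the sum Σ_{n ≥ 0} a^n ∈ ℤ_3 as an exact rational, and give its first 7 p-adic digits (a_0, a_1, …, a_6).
Σ a^n = 1/(1 − a) = 1/1837;  first 7 digits = (1, 0, 0, 1, 1, 1, 1)

v_3(a) = 3 ≥ 1, so the series converges in ℤ_3 to 1/(1 − a) = 1/(1 − (-1836)) = 1/1837. Expand this rational in ℤ_3: compute digits iteratively via d_i = x_i mod 3, x_{i+1} = (x_i − d_i)/3. The first 7 digits are (1, 0, 0, 1, 1, 1, 1).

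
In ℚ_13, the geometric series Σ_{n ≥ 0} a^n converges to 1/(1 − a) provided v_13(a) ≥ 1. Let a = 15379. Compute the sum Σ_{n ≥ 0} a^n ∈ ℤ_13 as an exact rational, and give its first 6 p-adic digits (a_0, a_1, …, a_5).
Σ a^n = 1/(1 − a) = -1/15378;  first 6 digits = (1, 0, 0, 7, 0, 0)

v_13(a) = 3 ≥ 1, so the series converges in ℤ_13 to 1/(1 − a) = 1/(1 − 15379) = -1/15378. Expand this rational in ℤ_13: compute digits iteratively via d_i = x_i mod 13, x_{i+1} = (x_i − d_i)/13. The first 6 digits are (1, 0, 0, 7, 0, 0).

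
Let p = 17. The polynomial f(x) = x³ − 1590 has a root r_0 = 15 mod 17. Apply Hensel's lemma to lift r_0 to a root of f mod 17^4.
r_3 = 75801 (mod 83521)

Hensel: r_{i+1} = r_i − f(r_i)/f′(r_i) mod 17^{i+2}, where f′(x) = 3x². Iterate:
  r_0 = 15 (mod 17)
  r_1 = 83 (mod 289)
  r_2 = 2106 (mod 4913)
  r_3 = 75801 (mod 83521)
Final: r = 75801 with f(r) ≡ 0 mod 17^4.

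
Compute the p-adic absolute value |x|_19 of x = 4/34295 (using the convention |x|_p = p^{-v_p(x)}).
|4/34295|_19 = 6859

Step 1 — compute v_19(x) by factoring powers of 19 out of the numerator and denominator: v_19(4/34295) = -3. Step 2 — apply |x|_p = p^{-v_p(x)} = 19^{3} = 6859.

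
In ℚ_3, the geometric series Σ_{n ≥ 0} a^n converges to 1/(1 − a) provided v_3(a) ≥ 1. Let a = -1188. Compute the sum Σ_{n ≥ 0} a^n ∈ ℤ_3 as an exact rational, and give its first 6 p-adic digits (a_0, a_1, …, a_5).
Σ a^n = 1/(1 − a) = 1/1189;  first 6 digits = (1, 0, 0, 1, 0, 1)

v_3(a) = 3 ≥ 1, so the series converges in ℤ_3 to 1/(1 − a) = 1/(1 − (-1188)) = 1/1189. Expand this rational in ℤ_3: compute digits iteratively via d_i = x_i mod 3, x_{i+1} = (x_i − d_i)/3. The first 6 digits are (1, 0, 0, 1, 0, 1).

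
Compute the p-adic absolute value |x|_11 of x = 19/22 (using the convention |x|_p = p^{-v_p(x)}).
|19/22|_11 = 11

Step 1 — compute v_11(x) by factoring powers of 11 out of the numerator and denominator: v_11(19/22) = -1. Step 2 — apply |x|_p = p^{-v_p(x)} = 11^{1} = 11.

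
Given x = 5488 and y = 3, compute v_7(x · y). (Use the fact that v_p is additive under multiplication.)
v_7(16464) = 3

v_p(x) = 3 (factor: 5488 = 7^3 · 16); v_p(y) = 0 (factor: 3 = 7^0 · 3). Additivity: v_p(xy) = v_p(x) + v_p(y) = 3 + 0 = 3. (Direct check: xy = 16464 = 7^3 · (48).)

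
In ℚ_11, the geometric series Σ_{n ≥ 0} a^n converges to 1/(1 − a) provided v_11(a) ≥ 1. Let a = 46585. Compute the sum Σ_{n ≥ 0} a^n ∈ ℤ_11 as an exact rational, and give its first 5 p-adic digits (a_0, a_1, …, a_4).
Σ a^n = 1/(1 − a) = -1/46584;  first 5 digits = (1, 0, 0, 2, 3)

v_11(a) = 3 ≥ 1, so the series converges in ℤ_11 to 1/(1 − a) = 1/(1 − 46585) = -1/46584. Expand this rational in ℤ_11: compute digits iteratively via d_i = x_i mod 11, x_{i+1} = (x_i − d_i)/11. The first 5 digits are (1, 0, 0, 2, 3).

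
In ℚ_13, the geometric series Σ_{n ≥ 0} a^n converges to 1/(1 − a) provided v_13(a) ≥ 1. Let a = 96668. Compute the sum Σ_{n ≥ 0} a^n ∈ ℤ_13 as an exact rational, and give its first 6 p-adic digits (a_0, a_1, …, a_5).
Σ a^n = 1/(1 − a) = -1/96667;  first 6 digits = (1, 0, 0, 5, 3, 0)

v_13(a) = 3 ≥ 1, so the series converges in ℤ_13 to 1/(1 − a) = 1/(1 − 96668) = -1/96667. Expand this rational in ℤ_13: compute digits iteratively via d_i = x_i mod 13, x_{i+1} = (x_i − d_i)/13. The first 6 digits are (1, 0, 0, 5, 3, 0).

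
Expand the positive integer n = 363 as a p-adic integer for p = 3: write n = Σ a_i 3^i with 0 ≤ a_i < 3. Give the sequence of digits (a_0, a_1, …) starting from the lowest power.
(a_0, a_1, …) = (0, 1, 1, 1, 1, 1)

Repeated division by 3 gives the digits low-to-high: 363 = 1·3^1 + 1·3^2 + 1·3^3 + 1·3^4 + 1·3^5. Digit sequence: (0, 1, 1, 1, 1, 1).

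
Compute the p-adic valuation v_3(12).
v_3(12) = 1

v_3(n) is the largest exponent k such that 3^k divides n. Factor out: 12 = 3^1 · 4. (Sign doesn't affect v_p.) So v_3(12) = 1.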